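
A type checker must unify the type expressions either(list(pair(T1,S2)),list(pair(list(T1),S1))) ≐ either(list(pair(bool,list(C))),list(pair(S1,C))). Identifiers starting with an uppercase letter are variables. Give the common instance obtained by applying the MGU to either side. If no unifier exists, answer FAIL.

Decompose either/2: list(pair(T1,S2)) ≐ list(pair(bool,list(C))),  list(pair(list(T1),S1)) ≐ list(pair(S1,C)).
Decompose list/1: pair(T1,S2) ≐ pair(bool,list(C)).
Decompose pair/2: T1 ≐ bool,  S2 ≐ list(C).
Bind T1 := bool; substituting into the one remaining equation that mentions T1 gives: list(pair(list(bool),S1)) ≐ list(pair(S1,C)).
Bind S2 := list(C); no other remaining equation mentions S2.
Decompose list/1: pair(list(bool),S1) ≐ pair(S1,C).
Decompose pair/2: list(bool) ≐ S1,  S1 ≐ C.
Bind S1 := list(bool); substituting into the remaining equation gives: list(bool) ≐ C.
Bind C := list(bool). Substituting into the earlier binding gives S2 := list(list(bool)).
Applying the MGU to either side gives either(list(pair(bool,list(list(bool)))),list(pair(list(bool),list(bool)))).

either(list(pair(bool,list(list(bool)))),list(pair(list(bool),list(bool))))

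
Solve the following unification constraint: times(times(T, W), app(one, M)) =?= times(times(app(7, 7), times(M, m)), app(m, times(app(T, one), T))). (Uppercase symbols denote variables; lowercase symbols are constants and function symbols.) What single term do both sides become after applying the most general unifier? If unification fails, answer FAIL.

FAIL

Decompose times/2: times(T, W) =?= times(app(7, 7), times(M, m)),  app(one, M) =?= app(m, times(app(T, one), T)).
Decompose times/2: T =?= app(7, 7),  W =?= times(M, m).
Bind T := app(7, 7); substituting into the one remaining equation that mentions T gives: app(one, M) =?= app(m, times(app(app(7, 7), one), app(7, 7))).
Bind W := times(M, m); no other remaining equation mentions W.
Decompose app/2: one =?= m,  M =?= times(app(app(7, 7), one), app(7, 7)).
Clash: constants one and m differ; no unifier exists.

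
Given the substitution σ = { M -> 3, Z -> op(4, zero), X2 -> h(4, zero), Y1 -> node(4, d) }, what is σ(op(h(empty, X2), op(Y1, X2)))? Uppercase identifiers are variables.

Replace each occurrence of X2 with h(4, zero).
Replace each occurrence of Y1 with node(4, d).
Result: op(h(empty, h(4, zero)), op(node(4, d), h(4, zero))).

op(h(empty, h(4, zero)), op(node(4, d), h(4, zero)))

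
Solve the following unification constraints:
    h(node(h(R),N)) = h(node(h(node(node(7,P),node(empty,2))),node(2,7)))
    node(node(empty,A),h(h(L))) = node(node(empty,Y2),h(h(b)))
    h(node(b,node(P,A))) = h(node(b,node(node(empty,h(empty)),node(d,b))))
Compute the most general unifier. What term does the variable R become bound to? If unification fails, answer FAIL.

Decompose h/1: node(h(R),N) = node(h(node(node(7,P),node(empty,2))),node(2,7)).
Decompose node/2: h(R) = h(node(node(7,P),node(empty,2))),  N = node(2,7).
Decompose h/1: R = node(node(7,P),node(empty,2)).
Bind R := node(node(7,P),node(empty,2)); no other remaining equation mentions R.
Bind N := node(2,7); no other remaining equation mentions N.
Decompose node/2: node(empty,A) = node(empty,Y2),  h(h(L)) = h(h(b)).
Decompose node/2: empty = empty,  A = Y2.
Delete trivial equation empty = empty.
Bind A := Y2; substituting into the one remaining equation that mentions A gives: h(node(b,node(P,Y2))) = h(node(b,node(node(empty,h(empty)),node(d,b)))).
Decompose h/1: h(L) = h(b).
Decompose h/1: L = b.
Bind L := b; no other remaining equation mentions L.
Decompose h/1: node(b,node(P,Y2)) = node(b,node(node(empty,h(empty)),node(d,b))).
Decompose node/2: b = b,  node(P,Y2) = node(node(empty,h(empty)),node(d,b)).
Delete trivial equation b = b.
Decompose node/2: P = node(empty,h(empty)),  Y2 = node(d,b).
Bind P := node(empty,h(empty)); no other remaining equation mentions P. Substituting into the earlier binding gives R := node(node(7,node(empty,h(empty))),node(empty,2)).
Bind Y2 := node(d,b). Substituting into the earlier binding gives A := node(d,b).
MGU = { R := node(node(7,node(empty,h(empty))),node(empty,2)), N := node(2,7), A := node(d,b), L := b, P := node(empty,h(empty)), Y2 := node(d,b) }, so R := node(node(7,node(empty,h(empty))),node(empty,2)).

node(node(7,node(empty,h(empty))),node(empty,2))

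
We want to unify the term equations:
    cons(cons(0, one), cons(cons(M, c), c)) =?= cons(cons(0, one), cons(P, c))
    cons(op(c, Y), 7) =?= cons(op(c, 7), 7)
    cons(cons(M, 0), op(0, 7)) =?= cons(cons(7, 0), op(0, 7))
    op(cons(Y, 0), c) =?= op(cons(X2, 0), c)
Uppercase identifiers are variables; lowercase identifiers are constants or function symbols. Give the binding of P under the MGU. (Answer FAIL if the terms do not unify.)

Decompose cons/2: cons(0, one) =?= cons(0, one),  cons(cons(M, c), c) =?= cons(P, c).
Delete trivial equation cons(0, one) =?= cons(0, one).
Decompose cons/2: cons(M, c) =?= P,  c =?= c.
Bind P := cons(M, c); no other remaining equation mentions P.
Delete trivial equation c =?= c.
Decompose cons/2: op(c, Y) =?= op(c, 7),  7 =?= 7.
Decompose op/2: c =?= c,  Y =?= 7.
Delete trivial equation c =?= c.
Bind Y := 7; substituting into the one remaining equation that mentions Y gives: op(cons(7, 0), c) =?= op(cons(X2, 0), c).
Delete trivial equation 7 =?= 7.
Decompose cons/2: cons(M, 0) =?= cons(7, 0),  op(0, 7) =?= op(0, 7).
Decompose cons/2: M =?= 7,  0 =?= 0.
Bind M := 7; no other remaining equation mentions M. Substituting into the earlier binding gives P := cons(7, c).
Delete trivial equation 0 =?= 0.
Delete trivial equation op(0, 7) =?= op(0, 7).
Decompose op/2: cons(7, 0) =?= cons(X2, 0),  c =?= c.
Decompose cons/2: 7 =?= X2,  0 =?= 0.
Bind X2 := 7; no other remaining equation mentions X2.
Delete trivial equation 0 =?= 0.
Delete trivial equation c =?= c.
MGU = { P ↦ cons(7, c), Y ↦ 7, M ↦ 7, X2 ↦ 7 }, so P ↦ cons(7, c).

cons(7, c)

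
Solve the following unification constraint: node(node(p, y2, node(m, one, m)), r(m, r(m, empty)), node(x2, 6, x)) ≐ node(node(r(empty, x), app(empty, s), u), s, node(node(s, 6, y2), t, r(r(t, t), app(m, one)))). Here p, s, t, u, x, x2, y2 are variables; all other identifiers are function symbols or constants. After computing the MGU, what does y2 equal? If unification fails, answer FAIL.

Decompose node/3: node(p, y2, node(m, one, m)) ≐ node(r(empty, x), app(empty, s), u),  r(m, r(m, empty)) ≐ s,  node(x2, 6, x) ≐ node(node(s, 6, y2), t, r(r(t, t), app(m, one))).
Decompose node/3: p ≐ r(empty, x),  y2 ≐ app(empty, s),  node(m, one, m) ≐ u.
Bind p := r(empty, x); no other remaining equation mentions p.
Bind y2 := app(empty, s); substituting into the one remaining equation that mentions y2 gives: node(x2, 6, x) ≐ node(node(s, 6, app(empty, s)), t, r(r(t, t), app(m, one))).
Bind u := node(m, one, m); no other remaining equation mentions u.
Bind s := r(m, r(m, empty)); substituting into the remaining equation gives: node(x2, 6, x) ≐ node(node(r(m, r(m, empty)), 6, app(empty, r(m, r(m, empty)))), t, r(r(t, t), app(m, one))). Substituting into the earlier binding gives y2 := app(empty, r(m, r(m, empty))).
Decompose node/3: x2 ≐ node(r(m, r(m, empty)), 6, app(empty, r(m, r(m, empty)))),  6 ≐ t,  x ≐ r(r(t, t), app(m, one)).
Bind x2 := node(r(m, r(m, empty)), 6, app(empty, r(m, r(m, empty)))); no other remaining equation mentions x2.
Bind t := 6; substituting into the remaining equation gives: x ≐ r(r(6, 6), app(m, one)).
Bind x := r(r(6, 6), app(m, one)). Substituting into the earlier binding gives p := r(empty, r(r(6, 6), app(m, one))).
MGU = { p := r(empty, r(r(6, 6), app(m, one))), y2 := app(empty, r(m, r(m, empty))), u := node(m, one, m), s := r(m, r(m, empty)), x2 := node(r(m, r(m, empty)), 6, app(empty, r(m, r(m, empty)))), t := 6, x := r(r(6, 6), app(m, one)) }, so y2 := app(empty, r(m, r(m, empty))).

app(empty, r(m, r(m, empty)))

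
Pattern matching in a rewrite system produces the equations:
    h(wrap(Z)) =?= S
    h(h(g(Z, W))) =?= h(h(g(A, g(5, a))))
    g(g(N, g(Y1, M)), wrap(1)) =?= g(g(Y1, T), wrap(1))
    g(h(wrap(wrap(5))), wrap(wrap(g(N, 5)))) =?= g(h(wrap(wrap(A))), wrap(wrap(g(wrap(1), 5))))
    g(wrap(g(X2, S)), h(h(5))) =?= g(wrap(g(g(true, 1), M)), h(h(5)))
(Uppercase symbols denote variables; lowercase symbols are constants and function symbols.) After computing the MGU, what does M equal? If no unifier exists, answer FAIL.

h(wrap(5))

Bind S := h(wrap(Z)); substituting into the one remaining equation that mentions S gives: g(wrap(g(X2, h(wrap(Z)))), h(h(5))) =?= g(wrap(g(g(true, 1), M)), h(h(5))).
Decompose h/1: h(g(Z, W)) =?= h(g(A, g(5, a))).
Decompose h/1: g(Z, W) =?= g(A, g(5, a)).
Decompose g/2: Z =?= A,  W =?= g(5, a).
Bind Z := A; substituting into the one remaining equation that mentions Z gives: g(wrap(g(X2, h(wrap(A)))), h(h(5))) =?= g(wrap(g(g(true, 1), M)), h(h(5))). Substituting into the earlier binding gives S := h(wrap(A)).
Bind W := g(5, a); no other remaining equation mentions W.
Decompose g/2: g(N, g(Y1, M)) =?= g(Y1, T),  wrap(1) =?= wrap(1).
Decompose g/2: N =?= Y1,  g(Y1, M) =?= T.
Bind N := Y1; substituting into the one remaining equation that mentions N gives: g(h(wrap(wrap(5))), wrap(wrap(g(Y1, 5)))) =?= g(h(wrap(wrap(A))), wrap(wrap(g(wrap(1), 5)))).
Bind T := g(Y1, M); no other remaining equation mentions T.
Delete trivial equation wrap(1) =?= wrap(1).
Decompose g/2: h(wrap(wrap(5))) =?= h(wrap(wrap(A))),  wrap(wrap(g(Y1, 5))) =?= wrap(wrap(g(wrap(1), 5))).
Decompose h/1: wrap(wrap(5)) =?= wrap(wrap(A)).
Decompose wrap/1: wrap(5) =?= wrap(A).
Decompose wrap/1: 5 =?= A.
Bind A := 5; substituting into the one remaining equation that mentions A gives: g(wrap(g(X2, h(wrap(5)))), h(h(5))) =?= g(wrap(g(g(true, 1), M)), h(h(5))). Substituting into the earlier bindings gives S := h(wrap(5)), Z := 5.
Decompose wrap/1: wrap(g(Y1, 5)) =?= wrap(g(wrap(1), 5)).
Decompose wrap/1: g(Y1, 5) =?= g(wrap(1), 5).
Decompose g/2: Y1 =?= wrap(1),  5 =?= 5.
Bind Y1 := wrap(1); no other remaining equation mentions Y1. Substituting into the earlier bindings gives N := wrap(1), T := g(wrap(1), M).
Delete trivial equation 5 =?= 5.
Decompose g/2: wrap(g(X2, h(wrap(5)))) =?= wrap(g(g(true, 1), M)),  h(h(5)) =?= h(h(5)).
Decompose wrap/1: g(X2, h(wrap(5))) =?= g(g(true, 1), M).
Decompose g/2: X2 =?= g(true, 1),  h(wrap(5)) =?= M.
Bind X2 := g(true, 1); no other remaining equation mentions X2.
Bind M := h(wrap(5)); no other remaining equation mentions M. Substituting into the earlier binding gives T := g(wrap(1), h(wrap(5))).
Delete trivial equation h(h(5)) =?= h(h(5)).
MGU = { S -> h(wrap(5)), Z -> 5, W -> g(5, a), N -> wrap(1), T -> g(wrap(1), h(wrap(5))), A -> 5, Y1 -> wrap(1), X2 -> g(true, 1), M -> h(wrap(5)) }, so M -> h(wrap(5)).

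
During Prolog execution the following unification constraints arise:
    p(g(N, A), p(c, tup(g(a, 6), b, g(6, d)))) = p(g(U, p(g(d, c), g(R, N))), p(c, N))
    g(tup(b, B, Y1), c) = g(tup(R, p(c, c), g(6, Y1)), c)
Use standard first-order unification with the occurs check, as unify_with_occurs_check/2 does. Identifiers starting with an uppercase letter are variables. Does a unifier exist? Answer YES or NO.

NO

Decompose p/2: g(N, A) = g(U, p(g(d, c), g(R, N))),  p(c, tup(g(a, 6), b, g(6, d))) = p(c, N).
Decompose g/2: N = U,  A = p(g(d, c), g(R, N)).
Bind N := U; substituting into the 2 remaining equations that mention N gives: A = p(g(d, c), g(R, U)),  p(c, tup(g(a, 6), b, g(6, d))) = p(c, U).
Bind A := p(g(d, c), g(R, U)); no other remaining equation mentions A.
Decompose p/2: c = c,  tup(g(a, 6), b, g(6, d)) = U.
Delete trivial equation c = c.
Bind U := tup(g(a, 6), b, g(6, d)); no other remaining equation mentions U. Substituting into the earlier bindings gives N := tup(g(a, 6), b, g(6, d)), A := p(g(d, c), g(R, tup(g(a, 6), b, g(6, d)))).
Decompose g/2: tup(b, B, Y1) = tup(R, p(c, c), g(6, Y1)),  c = c.
Decompose tup/3: b = R,  B = p(c, c),  Y1 = g(6, Y1).
Bind R := b; no other remaining equation mentions R. Substituting into the earlier binding gives A := p(g(d, c), g(b, tup(g(a, 6), b, g(6, d)))).
Bind B := p(c, c); no other remaining equation mentions B.
Occurs check fails: Y1 occurs in g(6, Y1); the equation Y1 = g(6, Y1) has no finite solution.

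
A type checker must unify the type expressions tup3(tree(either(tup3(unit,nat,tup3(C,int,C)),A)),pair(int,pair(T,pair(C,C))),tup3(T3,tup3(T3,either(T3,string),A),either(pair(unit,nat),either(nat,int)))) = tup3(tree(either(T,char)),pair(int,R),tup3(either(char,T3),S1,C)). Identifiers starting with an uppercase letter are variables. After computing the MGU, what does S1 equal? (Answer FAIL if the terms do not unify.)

Decompose tup3/3: tree(either(tup3(unit,nat,tup3(C,int,C)),A)) = tree(either(T,char)),  pair(int,pair(T,pair(C,C))) = pair(int,R),  tup3(T3,tup3(T3,either(T3,string),A),either(pair(unit,nat),either(nat,int))) = tup3(either(char,T3),S1,C).
Decompose tree/1: either(tup3(unit,nat,tup3(C,int,C)),A) = either(T,char).
Decompose either/2: tup3(unit,nat,tup3(C,int,C)) = T,  A = char.
Bind T := tup3(unit,nat,tup3(C,int,C)); substituting into the one remaining equation that mentions T gives: pair(int,pair(tup3(unit,nat,tup3(C,int,C)),pair(C,C))) = pair(int,R).
Bind A := char; substituting into the one remaining equation that mentions A gives: tup3(T3,tup3(T3,either(T3,string),char),either(pair(unit,nat),either(nat,int))) = tup3(either(char,T3),S1,C).
Decompose pair/2: int = int,  pair(tup3(unit,nat,tup3(C,int,C)),pair(C,C)) = R.
Delete trivial equation int = int.
Bind R := pair(tup3(unit,nat,tup3(C,int,C)),pair(C,C)); no other remaining equation mentions R.
Decompose tup3/3: T3 = either(char,T3),  tup3(T3,either(T3,string),char) = S1,  either(pair(unit,nat),either(nat,int)) = C.
Occurs check fails: T3 occurs in either(char,T3); the equation T3 = either(char,T3) has no finite solution.

FAIL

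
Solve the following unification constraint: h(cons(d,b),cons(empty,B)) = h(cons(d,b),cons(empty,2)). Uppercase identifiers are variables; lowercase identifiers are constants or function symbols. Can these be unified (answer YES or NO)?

Decompose h/2: cons(d,b) = cons(d,b),  cons(empty,B) = cons(empty,2).
Delete trivial equation cons(d,b) = cons(d,b).
Decompose cons/2: empty = empty,  B = 2.
Delete trivial equation empty = empty.
Bind B := 2.
No equations remain and no clash or occurs-check failure arose, so a unifier exists.

YES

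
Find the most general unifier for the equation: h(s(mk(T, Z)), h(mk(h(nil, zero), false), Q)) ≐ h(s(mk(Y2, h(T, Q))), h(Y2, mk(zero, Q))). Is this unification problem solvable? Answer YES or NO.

NO

Decompose h/2: s(mk(T, Z)) ≐ s(mk(Y2, h(T, Q))),  h(mk(h(nil, zero), false), Q) ≐ h(Y2, mk(zero, Q)).
Decompose s/1: mk(T, Z) ≐ mk(Y2, h(T, Q)).
Decompose mk/2: T ≐ Y2,  Z ≐ h(T, Q).
Bind T := Y2; substituting into the one remaining equation that mentions T gives: Z ≐ h(Y2, Q).
Bind Z := h(Y2, Q); no other remaining equation mentions Z.
Decompose h/2: mk(h(nil, zero), false) ≐ Y2,  Q ≐ mk(zero, Q).
Bind Y2 := mk(h(nil, zero), false); no other remaining equation mentions Y2. Substituting into the earlier bindings gives T := mk(h(nil, zero), false), Z := h(mk(h(nil, zero), false), Q).
Occurs check fails: Q occurs in mk(zero, Q); the equation Q ≐ mk(zero, Q) has no finite solution.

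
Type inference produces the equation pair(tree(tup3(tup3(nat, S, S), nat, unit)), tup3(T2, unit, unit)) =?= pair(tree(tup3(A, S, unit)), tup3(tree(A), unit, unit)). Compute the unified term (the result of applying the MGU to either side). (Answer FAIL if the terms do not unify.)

Decompose pair/2: tree(tup3(tup3(nat, S, S), nat, unit)) =?= tree(tup3(A, S, unit)),  tup3(T2, unit, unit) =?= tup3(tree(A), unit, unit).
Decompose tree/1: tup3(tup3(nat, S, S), nat, unit) =?= tup3(A, S, unit).
Decompose tup3/3: tup3(nat, S, S) =?= A,  nat =?= S,  unit =?= unit.
Bind A := tup3(nat, S, S); substituting into the one remaining equation that mentions A gives: tup3(T2, unit, unit) =?= tup3(tree(tup3(nat, S, S)), unit, unit).
Bind S := nat; substituting into the one remaining equation that mentions S gives: tup3(T2, unit, unit) =?= tup3(tree(tup3(nat, nat, nat)), unit, unit). Substituting into the earlier binding gives A := tup3(nat, nat, nat).
Delete trivial equation unit =?= unit.
Decompose tup3/3: T2 =?= tree(tup3(nat, nat, nat)),  unit =?= unit,  unit =?= unit.
Bind T2 := tree(tup3(nat, nat, nat)); no other remaining equation mentions T2.
Delete trivial equation unit =?= unit.
Delete trivial equation unit =?= unit.
Applying the MGU to either side gives pair(tree(tup3(tup3(nat, nat, nat), nat, unit)), tup3(tree(tup3(nat, nat, nat)), unit, unit)).

pair(tree(tup3(tup3(nat, nat, nat), nat, unit)), tup3(tree(tup3(nat, nat, nat)), unit, unit))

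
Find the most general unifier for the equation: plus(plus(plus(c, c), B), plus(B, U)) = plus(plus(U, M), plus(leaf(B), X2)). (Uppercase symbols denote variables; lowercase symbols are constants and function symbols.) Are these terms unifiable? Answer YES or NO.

NO

Decompose plus/2: plus(plus(c, c), B) = plus(U, M),  plus(B, U) = plus(leaf(B), X2).
Decompose plus/2: plus(c, c) = U,  B = M.
Bind U := plus(c, c); substituting into the one remaining equation that mentions U gives: plus(B, plus(c, c)) = plus(leaf(B), X2).
Bind B := M; substituting into the remaining equation gives: plus(M, plus(c, c)) = plus(leaf(M), X2).
Decompose plus/2: M = leaf(M),  plus(c, c) = X2.
Occurs check fails: M occurs in leaf(M); the equation M = leaf(M) has no finite solution.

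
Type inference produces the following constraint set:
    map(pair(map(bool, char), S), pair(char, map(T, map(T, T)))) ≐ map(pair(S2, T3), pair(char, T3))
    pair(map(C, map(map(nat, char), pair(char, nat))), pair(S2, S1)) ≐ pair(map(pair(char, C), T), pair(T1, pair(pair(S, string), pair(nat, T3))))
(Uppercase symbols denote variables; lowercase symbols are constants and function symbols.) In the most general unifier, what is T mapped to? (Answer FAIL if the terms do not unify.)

FAIL

Decompose map/2: pair(map(bool, char), S) ≐ pair(S2, T3),  pair(char, map(T, map(T, T))) ≐ pair(char, T3).
Decompose pair/2: map(bool, char) ≐ S2,  S ≐ T3.
Bind S2 := map(bool, char); substituting into the one remaining equation that mentions S2 gives: pair(map(C, map(map(nat, char), pair(char, nat))), pair(map(bool, char), S1)) ≐ pair(map(pair(char, C), T), pair(T1, pair(pair(S, string), pair(nat, T3)))).
Bind S := T3; substituting into the one remaining equation that mentions S gives: pair(map(C, map(map(nat, char), pair(char, nat))), pair(map(bool, char), S1)) ≐ pair(map(pair(char, C), T), pair(T1, pair(pair(T3, string), pair(nat, T3)))).
Decompose pair/2: char ≐ char,  map(T, map(T, T)) ≐ T3.
Delete trivial equation char ≐ char.
Bind T3 := map(T, map(T, T)); substituting into the remaining equation gives: pair(map(C, map(map(nat, char), pair(char, nat))), pair(map(bool, char), S1)) ≐ pair(map(pair(char, C), T), pair(T1, pair(pair(map(T, map(T, T)), string), pair(nat, map(T, map(T, T)))))). Substituting into the earlier binding gives S := map(T, map(T, T)).
Decompose pair/2: map(C, map(map(nat, char), pair(char, nat))) ≐ map(pair(char, C), T),  pair(map(bool, char), S1) ≐ pair(T1, pair(pair(map(T, map(T, T)), string), pair(nat, map(T, map(T, T))))).
Decompose map/2: C ≐ pair(char, C),  map(map(nat, char), pair(char, nat)) ≐ T.
Occurs check fails: C occurs in pair(char, C); the equation C ≐ pair(char, C) has no finite solution.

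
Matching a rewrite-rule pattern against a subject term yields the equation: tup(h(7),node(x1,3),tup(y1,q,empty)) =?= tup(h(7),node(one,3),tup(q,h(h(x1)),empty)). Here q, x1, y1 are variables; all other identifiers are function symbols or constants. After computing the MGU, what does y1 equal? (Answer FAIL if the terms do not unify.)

Decompose tup/3: h(7) =?= h(7),  node(x1,3) =?= node(one,3),  tup(y1,q,empty) =?= tup(q,h(h(x1)),empty).
Delete trivial equation h(7) =?= h(7).
Decompose node/2: x1 =?= one,  3 =?= 3.
Bind x1 := one; substituting into the one remaining equation that mentions x1 gives: tup(y1,q,empty) =?= tup(q,h(h(one)),empty).
Delete trivial equation 3 =?= 3.
Decompose tup/3: y1 =?= q,  q =?= h(h(one)),  empty =?= empty.
Bind y1 := q; no other remaining equation mentions y1.
Bind q := h(h(one)); no other remaining equation mentions q. Substituting into the earlier binding gives y1 := h(h(one)).
Delete trivial equation empty =?= empty.
MGU = { x1 := one, y1 := h(h(one)), q := h(h(one)) }, so y1 := h(h(one)).

h(h(one))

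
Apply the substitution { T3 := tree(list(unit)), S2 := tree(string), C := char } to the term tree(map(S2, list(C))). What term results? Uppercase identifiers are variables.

Replace each occurrence of S2 with tree(string).
Replace each occurrence of C with char.
Result: tree(map(tree(string), list(char))).

tree(map(tree(string), list(char)))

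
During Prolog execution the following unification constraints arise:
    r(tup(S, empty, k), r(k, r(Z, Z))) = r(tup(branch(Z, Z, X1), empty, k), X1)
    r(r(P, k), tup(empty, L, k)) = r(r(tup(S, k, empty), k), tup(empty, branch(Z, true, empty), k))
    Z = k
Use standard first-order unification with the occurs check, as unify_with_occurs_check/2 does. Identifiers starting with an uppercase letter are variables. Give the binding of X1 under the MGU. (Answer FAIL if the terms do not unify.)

Decompose r/2: tup(S, empty, k) = tup(branch(Z, Z, X1), empty, k),  r(k, r(Z, Z)) = X1.
Decompose tup/3: S = branch(Z, Z, X1),  empty = empty,  k = k.
Bind S := branch(Z, Z, X1); substituting into the one remaining equation that mentions S gives: r(r(P, k), tup(empty, L, k)) = r(r(tup(branch(Z, Z, X1), k, empty), k), tup(empty, branch(Z, true, empty), k)).
Delete trivial equation empty = empty.
Delete trivial equation k = k.
Bind X1 := r(k, r(Z, Z)); substituting into the one remaining equation that mentions X1 gives: r(r(P, k), tup(empty, L, k)) = r(r(tup(branch(Z, Z, r(k, r(Z, Z))), k, empty), k), tup(empty, branch(Z, true, empty), k)). Substituting into the earlier binding gives S := branch(Z, Z, r(k, r(Z, Z))).
Decompose r/2: r(P, k) = r(tup(branch(Z, Z, r(k, r(Z, Z))), k, empty), k),  tup(empty, L, k) = tup(empty, branch(Z, true, empty), k).
Decompose r/2: P = tup(branch(Z, Z, r(k, r(Z, Z))), k, empty),  k = k.
Bind P := tup(branch(Z, Z, r(k, r(Z, Z))), k, empty); no other remaining equation mentions P.
Delete trivial equation k = k.
Decompose tup/3: empty = empty,  L = branch(Z, true, empty),  k = k.
Delete trivial equation empty = empty.
Bind L := branch(Z, true, empty); no other remaining equation mentions L.
Delete trivial equation k = k.
Bind Z := k. Substituting into the earlier bindings gives S := branch(k, k, r(k, r(k, k))), X1 := r(k, r(k, k)), P := tup(branch(k, k, r(k, r(k, k))), k, empty), L := branch(k, true, empty).
MGU = { S -> branch(k, k, r(k, r(k, k))), X1 -> r(k, r(k, k)), P -> tup(branch(k, k, r(k, r(k, k))), k, empty), L -> branch(k, true, empty), Z -> k }, so X1 -> r(k, r(k, k)).

r(k, r(k, k))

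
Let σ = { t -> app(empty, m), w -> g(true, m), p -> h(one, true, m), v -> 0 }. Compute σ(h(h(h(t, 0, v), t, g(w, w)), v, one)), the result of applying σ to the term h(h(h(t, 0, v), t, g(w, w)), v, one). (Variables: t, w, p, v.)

Replace each occurrence of t with app(empty, m).
Replace each occurrence of w with g(true, m).
Replace each occurrence of v with 0.
Result: h(h(h(app(empty, m), 0, 0), app(empty, m), g(g(true, m), g(true, m))), 0, one).

h(h(h(app(empty, m), 0, 0), app(empty, m), g(g(true, m), g(true, m))), 0, one)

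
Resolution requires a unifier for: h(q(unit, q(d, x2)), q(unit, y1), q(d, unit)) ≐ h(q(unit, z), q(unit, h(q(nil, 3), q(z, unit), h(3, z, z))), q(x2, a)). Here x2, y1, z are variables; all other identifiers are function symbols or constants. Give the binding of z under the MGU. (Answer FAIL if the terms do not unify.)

Decompose h/3: q(unit, q(d, x2)) ≐ q(unit, z),  q(unit, y1) ≐ q(unit, h(q(nil, 3), q(z, unit), h(3, z, z))),  q(d, unit) ≐ q(x2, a).
Decompose q/2: unit ≐ unit,  q(d, x2) ≐ z.
Delete trivial equation unit ≐ unit.
Bind z := q(d, x2); substituting into the one remaining equation that mentions z gives: q(unit, y1) ≐ q(unit, h(q(nil, 3), q(q(d, x2), unit), h(3, q(d, x2), q(d, x2)))).
Decompose q/2: unit ≐ unit,  y1 ≐ h(q(nil, 3), q(q(d, x2), unit), h(3, q(d, x2), q(d, x2))).
Delete trivial equation unit ≐ unit.
Bind y1 := h(q(nil, 3), q(q(d, x2), unit), h(3, q(d, x2), q(d, x2))); no other remaining equation mentions y1.
Decompose q/2: d ≐ x2,  unit ≐ a.
Bind x2 := d; no other remaining equation mentions x2. Substituting into the earlier bindings gives z := q(d, d), y1 := h(q(nil, 3), q(q(d, d), unit), h(3, q(d, d), q(d, d))).
Clash: constants unit and a differ; no unifier exists.

FAIL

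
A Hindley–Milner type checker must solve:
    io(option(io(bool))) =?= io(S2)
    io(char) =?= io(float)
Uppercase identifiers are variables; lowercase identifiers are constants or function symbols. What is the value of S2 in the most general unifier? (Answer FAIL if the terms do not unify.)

Decompose io/1: option(io(bool)) =?= S2.
Bind S2 := option(io(bool)); no other remaining equation mentions S2.
Decompose io/1: char =?= float.
Clash: constants char and float differ; no unifier exists.

FAIL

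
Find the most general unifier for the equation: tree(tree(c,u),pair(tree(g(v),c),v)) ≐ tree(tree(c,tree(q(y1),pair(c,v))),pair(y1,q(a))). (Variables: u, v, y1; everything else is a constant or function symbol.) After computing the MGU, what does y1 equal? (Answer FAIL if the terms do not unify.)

Decompose tree/2: tree(c,u) ≐ tree(c,tree(q(y1),pair(c,v))),  pair(tree(g(v),c),v) ≐ pair(y1,q(a)).
Decompose tree/2: c ≐ c,  u ≐ tree(q(y1),pair(c,v)).
Delete trivial equation c ≐ c.
Bind u := tree(q(y1),pair(c,v)); no other remaining equation mentions u.
Decompose pair/2: tree(g(v),c) ≐ y1,  v ≐ q(a).
Bind y1 := tree(g(v),c); no other remaining equation mentions y1. Substituting into the earlier binding gives u := tree(q(tree(g(v),c)),pair(c,v)).
Bind v := q(a). Substituting into the earlier bindings gives u := tree(q(tree(g(q(a)),c)),pair(c,q(a))), y1 := tree(g(q(a)),c).
MGU = { u -> tree(q(tree(g(q(a)),c)),pair(c,q(a))), y1 -> tree(g(q(a)),c), v -> q(a) }, so y1 -> tree(g(q(a)),c).

tree(g(q(a)),c)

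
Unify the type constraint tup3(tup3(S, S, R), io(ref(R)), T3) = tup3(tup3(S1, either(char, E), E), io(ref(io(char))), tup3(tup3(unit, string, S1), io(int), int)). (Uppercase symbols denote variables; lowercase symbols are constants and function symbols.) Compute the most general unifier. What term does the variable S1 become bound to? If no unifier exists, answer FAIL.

Decompose tup3/3: tup3(S, S, R) = tup3(S1, either(char, E), E),  io(ref(R)) = io(ref(io(char))),  T3 = tup3(tup3(unit, string, S1), io(int), int).
Decompose tup3/3: S = S1,  S = either(char, E),  R = E.
Bind S := S1; substituting into the one remaining equation that mentions S gives: S1 = either(char, E).
Bind S1 := either(char, E); substituting into the one remaining equation that mentions S1 gives: T3 = tup3(tup3(unit, string, either(char, E)), io(int), int). Substituting into the earlier binding gives S := either(char, E).
Bind R := E; substituting into the one remaining equation that mentions R gives: io(ref(E)) = io(ref(io(char))).
Decompose io/1: ref(E) = ref(io(char)).
Decompose ref/1: E = io(char).
Bind E := io(char); substituting into the remaining equation gives: T3 = tup3(tup3(unit, string, either(char, io(char))), io(int), int). Substituting into the earlier bindings gives S := either(char, io(char)), S1 := either(char, io(char)), R := io(char).
Bind T3 := tup3(tup3(unit, string, either(char, io(char))), io(int), int).
MGU = { S -> either(char, io(char)), S1 -> either(char, io(char)), R -> io(char), E -> io(char), T3 -> tup3(tup3(unit, string, either(char, io(char))), io(int), int) }, so S1 -> either(char, io(char)).

either(char, io(char))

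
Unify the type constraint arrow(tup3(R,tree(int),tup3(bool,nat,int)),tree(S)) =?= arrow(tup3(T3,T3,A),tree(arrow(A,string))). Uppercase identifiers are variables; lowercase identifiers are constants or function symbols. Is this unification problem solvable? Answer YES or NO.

Decompose arrow/2: tup3(R,tree(int),tup3(bool,nat,int)) =?= tup3(T3,T3,A),  tree(S) =?= tree(arrow(A,string)).
Decompose tup3/3: R =?= T3,  tree(int) =?= T3,  tup3(bool,nat,int) =?= A.
Bind R := T3; no other remaining equation mentions R.
Bind T3 := tree(int); no other remaining equation mentions T3. Substituting into the earlier binding gives R := tree(int).
Bind A := tup3(bool,nat,int); substituting into the remaining equation gives: tree(S) =?= tree(arrow(tup3(bool,nat,int),string)).
Decompose tree/1: S =?= arrow(tup3(bool,nat,int),string).
Bind S := arrow(tup3(bool,nat,int),string).
No equations remain and no clash or occurs-check failure arose, so a unifier exists.

YES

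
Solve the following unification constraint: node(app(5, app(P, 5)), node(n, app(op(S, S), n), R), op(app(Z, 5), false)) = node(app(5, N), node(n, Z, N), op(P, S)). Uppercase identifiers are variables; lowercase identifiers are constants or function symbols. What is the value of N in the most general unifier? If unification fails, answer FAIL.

app(app(app(op(false, false), n), 5), 5)

Decompose node/3: app(5, app(P, 5)) = app(5, N),  node(n, app(op(S, S), n), R) = node(n, Z, N),  op(app(Z, 5), false) = op(P, S).
Decompose app/2: 5 = 5,  app(P, 5) = N.
Delete trivial equation 5 = 5.
Bind N := app(P, 5); substituting into the one remaining equation that mentions N gives: node(n, app(op(S, S), n), R) = node(n, Z, app(P, 5)).
Decompose node/3: n = n,  app(op(S, S), n) = Z,  R = app(P, 5).
Delete trivial equation n = n.
Bind Z := app(op(S, S), n); substituting into the one remaining equation that mentions Z gives: op(app(app(op(S, S), n), 5), false) = op(P, S).
Bind R := app(P, 5); no other remaining equation mentions R.
Decompose op/2: app(app(op(S, S), n), 5) = P,  false = S.
Bind P := app(app(op(S, S), n), 5); no other remaining equation mentions P. Substituting into the earlier bindings gives N := app(app(app(op(S, S), n), 5), 5), R := app(app(app(op(S, S), n), 5), 5).
Bind S := false. Substituting into the earlier bindings gives N := app(app(app(op(false, false), n), 5), 5), Z := app(op(false, false), n), R := app(app(app(op(false, false), n), 5), 5), P := app(app(op(false, false), n), 5).
MGU = { N -> app(app(app(op(false, false), n), 5), 5), Z -> app(op(false, false), n), R -> app(app(app(op(false, false), n), 5), 5), P -> app(app(op(false, false), n), 5), S -> false }, so N -> app(app(app(op(false, false), n), 5), 5).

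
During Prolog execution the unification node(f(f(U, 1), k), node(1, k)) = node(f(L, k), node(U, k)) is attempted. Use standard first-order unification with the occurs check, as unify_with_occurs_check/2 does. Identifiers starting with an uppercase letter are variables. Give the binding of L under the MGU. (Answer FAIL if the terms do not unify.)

Decompose node/2: f(f(U, 1), k) = f(L, k),  node(1, k) = node(U, k).
Decompose f/2: f(U, 1) = L,  k = k.
Bind L := f(U, 1); no other remaining equation mentions L.
Delete trivial equation k = k.
Decompose node/2: 1 = U,  k = k.
Bind U := 1; no other remaining equation mentions U. Substituting into the earlier binding gives L := f(1, 1).
Delete trivial equation k = k.
MGU = { L -> f(1, 1), U -> 1 }, so L -> f(1, 1).

f(1, 1)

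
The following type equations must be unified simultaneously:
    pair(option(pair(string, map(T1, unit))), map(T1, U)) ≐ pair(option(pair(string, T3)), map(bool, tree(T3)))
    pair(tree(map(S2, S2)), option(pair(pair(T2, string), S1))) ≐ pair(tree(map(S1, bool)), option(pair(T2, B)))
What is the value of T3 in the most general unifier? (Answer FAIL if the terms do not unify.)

Decompose pair/2: option(pair(string, map(T1, unit))) ≐ option(pair(string, T3)),  map(T1, U) ≐ map(bool, tree(T3)).
Decompose option/1: pair(string, map(T1, unit)) ≐ pair(string, T3).
Decompose pair/2: string ≐ string,  map(T1, unit) ≐ T3.
Delete trivial equation string ≐ string.
Bind T3 := map(T1, unit); substituting into the one remaining equation that mentions T3 gives: map(T1, U) ≐ map(bool, tree(map(T1, unit))).
Decompose map/2: T1 ≐ bool,  U ≐ tree(map(T1, unit)).
Bind T1 := bool; substituting into the one remaining equation that mentions T1 gives: U ≐ tree(map(bool, unit)). Substituting into the earlier binding gives T3 := map(bool, unit).
Bind U := tree(map(bool, unit)); no other remaining equation mentions U.
Decompose pair/2: tree(map(S2, S2)) ≐ tree(map(S1, bool)),  option(pair(pair(T2, string), S1)) ≐ option(pair(T2, B)).
Decompose tree/1: map(S2, S2) ≐ map(S1, bool).
Decompose map/2: S2 ≐ S1,  S2 ≐ bool.
Bind S2 := S1; substituting into the one remaining equation that mentions S2 gives: S1 ≐ bool.
Bind S1 := bool; substituting into the remaining equation gives: option(pair(pair(T2, string), bool)) ≐ option(pair(T2, B)). Substituting into the earlier binding gives S2 := bool.
Decompose option/1: pair(pair(T2, string), bool) ≐ pair(T2, B).
Decompose pair/2: pair(T2, string) ≐ T2,  bool ≐ B.
Occurs check fails: T2 occurs in pair(T2, string); the equation T2 ≐ pair(T2, string) has no finite solution.

FAIL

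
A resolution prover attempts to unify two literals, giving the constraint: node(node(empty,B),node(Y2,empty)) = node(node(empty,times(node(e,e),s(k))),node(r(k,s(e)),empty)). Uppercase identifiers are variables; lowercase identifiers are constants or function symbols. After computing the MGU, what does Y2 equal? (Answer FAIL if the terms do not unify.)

Decompose node/2: node(empty,B) = node(empty,times(node(e,e),s(k))),  node(Y2,empty) = node(r(k,s(e)),empty).
Decompose node/2: empty = empty,  B = times(node(e,e),s(k)).
Delete trivial equation empty = empty.
Bind B := times(node(e,e),s(k)); no other remaining equation mentions B.
Decompose node/2: Y2 = r(k,s(e)),  empty = empty.
Bind Y2 := r(k,s(e)); no other remaining equation mentions Y2.
Delete trivial equation empty = empty.
MGU = { B -> times(node(e,e),s(k)), Y2 -> r(k,s(e)) }, so Y2 -> r(k,s(e)).

r(k,s(e))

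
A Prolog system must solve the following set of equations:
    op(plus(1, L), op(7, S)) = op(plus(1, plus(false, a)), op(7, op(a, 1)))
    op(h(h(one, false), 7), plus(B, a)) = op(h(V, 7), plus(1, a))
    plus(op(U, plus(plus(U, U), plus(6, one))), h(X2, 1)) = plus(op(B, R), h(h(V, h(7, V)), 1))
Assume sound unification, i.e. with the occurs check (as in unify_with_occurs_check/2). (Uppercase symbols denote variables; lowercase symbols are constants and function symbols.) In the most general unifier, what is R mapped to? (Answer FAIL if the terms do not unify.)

plus(plus(1, 1), plus(6, one))

Decompose op/2: plus(1, L) = plus(1, plus(false, a)),  op(7, S) = op(7, op(a, 1)).
Decompose plus/2: 1 = 1,  L = plus(false, a).
Delete trivial equation 1 = 1.
Bind L := plus(false, a); no other remaining equation mentions L.
Decompose op/2: 7 = 7,  S = op(a, 1).
Delete trivial equation 7 = 7.
Bind S := op(a, 1); no other remaining equation mentions S.
Decompose op/2: h(h(one, false), 7) = h(V, 7),  plus(B, a) = plus(1, a).
Decompose h/2: h(one, false) = V,  7 = 7.
Bind V := h(one, false); substituting into the one remaining equation that mentions V gives: plus(op(U, plus(plus(U, U), plus(6, one))), h(X2, 1)) = plus(op(B, R), h(h(h(one, false), h(7, h(one, false))), 1)).
Delete trivial equation 7 = 7.
Decompose plus/2: B = 1,  a = a.
Bind B := 1; substituting into the one remaining equation that mentions B gives: plus(op(U, plus(plus(U, U), plus(6, one))), h(X2, 1)) = plus(op(1, R), h(h(h(one, false), h(7, h(one, false))), 1)).
Delete trivial equation a = a.
Decompose plus/2: op(U, plus(plus(U, U), plus(6, one))) = op(1, R),  h(X2, 1) = h(h(h(one, false), h(7, h(one, false))), 1).
Decompose op/2: U = 1,  plus(plus(U, U), plus(6, one)) = R.
Bind U := 1; substituting into the one remaining equation that mentions U gives: plus(plus(1, 1), plus(6, one)) = R.
Bind R := plus(plus(1, 1), plus(6, one)); no other remaining equation mentions R.
Decompose h/2: X2 = h(h(one, false), h(7, h(one, false))),  1 = 1.
Bind X2 := h(h(one, false), h(7, h(one, false))); no other remaining equation mentions X2.
Delete trivial equation 1 = 1.
MGU = { L ↦ plus(false, a), S ↦ op(a, 1), V ↦ h(one, false), B ↦ 1, U ↦ 1, R ↦ plus(plus(1, 1), plus(6, one)), X2 ↦ h(h(one, false), h(7, h(one, false))) }, so R ↦ plus(plus(1, 1), plus(6, one)).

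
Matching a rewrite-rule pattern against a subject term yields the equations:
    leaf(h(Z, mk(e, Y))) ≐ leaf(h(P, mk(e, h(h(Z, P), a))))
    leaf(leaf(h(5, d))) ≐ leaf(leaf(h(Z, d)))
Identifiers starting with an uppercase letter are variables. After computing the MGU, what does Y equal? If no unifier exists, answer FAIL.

h(h(5, 5), a)

Decompose leaf/1: h(Z, mk(e, Y)) ≐ h(P, mk(e, h(h(Z, P), a))).
Decompose h/2: Z ≐ P,  mk(e, Y) ≐ mk(e, h(h(Z, P), a)).
Bind Z := P; substituting into the remaining equations gives: mk(e, Y) ≐ mk(e, h(h(P, P), a)),  leaf(leaf(h(5, d))) ≐ leaf(leaf(h(P, d))).
Decompose mk/2: e ≐ e,  Y ≐ h(h(P, P), a).
Delete trivial equation e ≐ e.
Bind Y := h(h(P, P), a); no other remaining equation mentions Y.
Decompose leaf/1: leaf(h(5, d)) ≐ leaf(h(P, d)).
Decompose leaf/1: h(5, d) ≐ h(P, d).
Decompose h/2: 5 ≐ P,  d ≐ d.
Bind P := 5; no other remaining equation mentions P. Substituting into the earlier bindings gives Z := 5, Y := h(h(5, 5), a).
Delete trivial equation d ≐ d.
MGU = { Z := 5, Y := h(h(5, 5), a), P := 5 }, so Y := h(h(5, 5), a).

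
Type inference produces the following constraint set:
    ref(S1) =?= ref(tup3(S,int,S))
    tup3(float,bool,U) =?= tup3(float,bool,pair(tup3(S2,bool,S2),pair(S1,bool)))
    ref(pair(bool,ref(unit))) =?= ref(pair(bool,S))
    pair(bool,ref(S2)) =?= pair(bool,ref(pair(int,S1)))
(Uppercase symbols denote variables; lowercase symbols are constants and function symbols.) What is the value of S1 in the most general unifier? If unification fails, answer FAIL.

Decompose ref/1: S1 =?= tup3(S,int,S).
Bind S1 := tup3(S,int,S); substituting into the 2 remaining equations that mention S1 gives: tup3(float,bool,U) =?= tup3(float,bool,pair(tup3(S2,bool,S2),pair(tup3(S,int,S),bool))),  pair(bool,ref(S2)) =?= pair(bool,ref(pair(int,tup3(S,int,S)))).
Decompose tup3/3: float =?= float,  bool =?= bool,  U =?= pair(tup3(S2,bool,S2),pair(tup3(S,int,S),bool)).
Delete trivial equation float =?= float.
Delete trivial equation bool =?= bool.
Bind U := pair(tup3(S2,bool,S2),pair(tup3(S,int,S),bool)); no other remaining equation mentions U.
Decompose ref/1: pair(bool,ref(unit)) =?= pair(bool,S).
Decompose pair/2: bool =?= bool,  ref(unit) =?= S.
Delete trivial equation bool =?= bool.
Bind S := ref(unit); substituting into the remaining equation gives: pair(bool,ref(S2)) =?= pair(bool,ref(pair(int,tup3(ref(unit),int,ref(unit))))). Substituting into the earlier bindings gives S1 := tup3(ref(unit),int,ref(unit)), U := pair(tup3(S2,bool,S2),pair(tup3(ref(unit),int,ref(unit)),bool)).
Decompose pair/2: bool =?= bool,  ref(S2) =?= ref(pair(int,tup3(ref(unit),int,ref(unit)))).
Delete trivial equation bool =?= bool.
Decompose ref/1: S2 =?= pair(int,tup3(ref(unit),int,ref(unit))).
Bind S2 := pair(int,tup3(ref(unit),int,ref(unit))). Substituting into the earlier binding gives U := pair(tup3(pair(int,tup3(ref(unit),int,ref(unit))),bool,pair(int,tup3(ref(unit),int,ref(unit)))),pair(tup3(ref(unit),int,ref(unit)),bool)).
MGU = { S1 ↦ tup3(ref(unit),int,ref(unit)), U ↦ pair(tup3(pair(int,tup3(ref(unit),int,ref(unit))),bool,pair(int,tup3(ref(unit),int,ref(unit)))),pair(tup3(ref(unit),int,ref(unit)),bool)), S ↦ ref(unit), S2 ↦ pair(int,tup3(ref(unit),int,ref(unit))) }, so S1 ↦ tup3(ref(unit),int,ref(unit)).

tup3(ref(unit),int,ref(unit))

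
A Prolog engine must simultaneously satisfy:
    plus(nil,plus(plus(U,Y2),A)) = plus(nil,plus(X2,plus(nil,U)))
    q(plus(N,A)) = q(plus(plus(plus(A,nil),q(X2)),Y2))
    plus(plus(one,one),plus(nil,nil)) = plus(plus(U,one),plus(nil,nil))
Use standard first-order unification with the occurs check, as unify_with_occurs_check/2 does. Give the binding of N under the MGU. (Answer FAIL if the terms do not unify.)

plus(plus(plus(nil,one),nil),q(plus(one,plus(nil,one))))

Decompose plus/2: nil = nil,  plus(plus(U,Y2),A) = plus(X2,plus(nil,U)).
Delete trivial equation nil = nil.
Decompose plus/2: plus(U,Y2) = X2,  A = plus(nil,U).
Bind X2 := plus(U,Y2); substituting into the one remaining equation that mentions X2 gives: q(plus(N,A)) = q(plus(plus(plus(A,nil),q(plus(U,Y2))),Y2)).
Bind A := plus(nil,U); substituting into the one remaining equation that mentions A gives: q(plus(N,plus(nil,U))) = q(plus(plus(plus(plus(nil,U),nil),q(plus(U,Y2))),Y2)).
Decompose q/1: plus(N,plus(nil,U)) = plus(plus(plus(plus(nil,U),nil),q(plus(U,Y2))),Y2).
Decompose plus/2: N = plus(plus(plus(nil,U),nil),q(plus(U,Y2))),  plus(nil,U) = Y2.
Bind N := plus(plus(plus(nil,U),nil),q(plus(U,Y2))); no other remaining equation mentions N.
Bind Y2 := plus(nil,U); no other remaining equation mentions Y2. Substituting into the earlier bindings gives X2 := plus(U,plus(nil,U)), N := plus(plus(plus(nil,U),nil),q(plus(U,plus(nil,U)))).
Decompose plus/2: plus(one,one) = plus(U,one),  plus(nil,nil) = plus(nil,nil).
Decompose plus/2: one = U,  one = one.
Bind U := one; no other remaining equation mentions U. Substituting into the earlier bindings gives X2 := plus(one,plus(nil,one)), A := plus(nil,one), N := plus(plus(plus(nil,one),nil),q(plus(one,plus(nil,one)))), Y2 := plus(nil,one).
Delete trivial equation one = one.
Delete trivial equation plus(nil,nil) = plus(nil,nil).
MGU = { X2 -> plus(one,plus(nil,one)), A -> plus(nil,one), N -> plus(plus(plus(nil,one),nil),q(plus(one,plus(nil,one)))), Y2 -> plus(nil,one), U -> one }, so N -> plus(plus(plus(nil,one),nil),q(plus(one,plus(nil,one)))).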